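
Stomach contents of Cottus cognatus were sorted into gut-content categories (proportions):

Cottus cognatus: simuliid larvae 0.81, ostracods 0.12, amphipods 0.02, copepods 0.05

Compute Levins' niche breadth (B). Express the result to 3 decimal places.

1.485

Σpᵢ² = 0.81² + 0.12² + 0.02² + 0.05² = 0.6561 + 0.0144 + 0.0004 + 0.0025 = 0.6734
B = 1 / 0.6734 = 1.48500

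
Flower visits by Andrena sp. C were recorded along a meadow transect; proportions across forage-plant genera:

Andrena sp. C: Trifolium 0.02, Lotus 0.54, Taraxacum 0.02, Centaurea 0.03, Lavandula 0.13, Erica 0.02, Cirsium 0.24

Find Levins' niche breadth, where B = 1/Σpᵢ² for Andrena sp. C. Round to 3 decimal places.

Σpᵢ² = 0.02² + 0.54² + 0.02² + 0.03² + 0.13² + 0.02² + 0.24² = 0.0004 + 0.2916 + 0.0004 + 0.0009 + 0.0169 + 0.0004 + 0.0576 = 0.3682
B = 1 / 0.3682 = 2.71592

2.716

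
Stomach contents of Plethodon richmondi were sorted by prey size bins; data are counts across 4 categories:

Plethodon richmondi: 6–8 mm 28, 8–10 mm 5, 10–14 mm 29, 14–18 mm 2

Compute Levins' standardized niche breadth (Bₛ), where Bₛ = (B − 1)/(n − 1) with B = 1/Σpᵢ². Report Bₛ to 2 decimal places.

0.49

Proportions for Plethodon richmondi (n=64): 28/64=0.4375, 5/64=0.0781, 29/64=0.4531, 2/64=0.0313
Σpᵢ² = 0.4375² + 0.0781² + 0.4531² + 0.0313² = 0.191406 + 0.006100 + 0.205300 + 0.000980 = 0.403786
B = 1 / 0.403786 = 2.4766
Bₛ = (B − 1)/(n − 1) = (2.4766 − 1)/(4 − 1) = 1.4766/3 = 0.4922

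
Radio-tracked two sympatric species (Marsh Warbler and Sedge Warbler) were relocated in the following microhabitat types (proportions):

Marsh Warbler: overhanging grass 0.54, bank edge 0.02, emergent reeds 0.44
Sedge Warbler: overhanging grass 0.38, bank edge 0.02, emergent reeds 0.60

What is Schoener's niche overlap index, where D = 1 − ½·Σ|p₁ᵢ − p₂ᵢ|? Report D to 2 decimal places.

Σ|p₁ᵢ − p₂ᵢ| = 0.16 + 0.00 + 0.16 = 0.32
D = 1 − ½ × 0.32 = 1 − 0.160 = 0.8400

0.84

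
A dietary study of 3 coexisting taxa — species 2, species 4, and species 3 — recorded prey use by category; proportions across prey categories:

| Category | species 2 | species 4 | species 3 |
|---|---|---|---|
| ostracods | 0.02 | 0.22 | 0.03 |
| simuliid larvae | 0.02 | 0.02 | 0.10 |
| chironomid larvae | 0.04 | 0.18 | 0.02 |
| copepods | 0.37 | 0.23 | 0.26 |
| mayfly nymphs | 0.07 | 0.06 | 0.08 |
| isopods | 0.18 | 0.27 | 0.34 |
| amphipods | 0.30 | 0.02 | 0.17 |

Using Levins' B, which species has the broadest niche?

species 4

Σp_2ᵢ² = 0.02² + 0.02² + 0.04² + 0.37² + 0.07² + 0.18² + 0.30² = 0.0004 + 0.0004 + 0.0016 + 0.1369 + 0.0049 + 0.0324 + 0.0900 = 0.2666
B_2 = 1 / 0.2666 = 3.7509
Σp_4ᵢ² = 0.22² + 0.02² + 0.18² + 0.23² + 0.06² + 0.27² + 0.02² = 0.0484 + 0.0004 + 0.0324 + 0.0529 + 0.0036 + 0.0729 + 0.0004 = 0.2110
B_4 = 1 / 0.2110 = 4.7393
Σp_3ᵢ² = 0.03² + 0.10² + 0.02² + 0.26² + 0.08² + 0.34² + 0.17² = 0.0009 + 0.0100 + 0.0004 + 0.0676 + 0.0064 + 0.1156 + 0.0289 = 0.2298
B_3 = 1 / 0.2298 = 4.3516
Highest B → broadest niche (most generalist): species 4 (B = 4.74).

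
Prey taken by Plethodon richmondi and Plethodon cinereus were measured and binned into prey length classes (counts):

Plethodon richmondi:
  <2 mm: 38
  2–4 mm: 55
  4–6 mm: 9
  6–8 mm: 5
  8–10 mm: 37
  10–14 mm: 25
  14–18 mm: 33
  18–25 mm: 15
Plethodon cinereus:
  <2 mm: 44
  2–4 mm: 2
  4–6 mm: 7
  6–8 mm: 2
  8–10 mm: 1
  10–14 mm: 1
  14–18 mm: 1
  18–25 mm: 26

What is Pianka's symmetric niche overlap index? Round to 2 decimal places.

Proportions for Plethodon richmondi (n=217): 38/217=0.1751, 55/217=0.2535, 9/217=0.0415, 5/217=0.0230, 37/217=0.1705, 25/217=0.1152, 33/217=0.1521, 15/217=0.0691
Proportions for Plethodon cinereus (n=84): 44/84=0.5238, 2/84=0.0238, 7/84=0.0833, 2/84=0.0238, 1/84=0.0119, 1/84=0.0119, 1/84=0.0119, 26/84=0.3095
Σ p₁ᵢp₂ᵢ = 0.091717 + 0.006033 + 0.003457 + 0.000547 + 0.002029 + 0.001371 + 0.001810 + 0.021386 = 0.128350
Σp_1ᵢ² = 0.1751² + 0.2535² + 0.0415² + 0.0230² + 0.1705² + 0.1152² + 0.1521² + 0.0691² = 0.030660 + 0.064262 + 0.001722 + 0.000529 + 0.029070 + 0.013271 + 0.023134 + 0.004775 = 0.167423
Σp_2ᵢ² = 0.5238² + 0.0238² + 0.0833² + 0.0238² + 0.0119² + 0.0119² + 0.0119² + 0.3095² = 0.274366 + 0.000566 + 0.006939 + 0.000566 + 0.000142 + 0.000142 + 0.000142 + 0.095790 = 0.378653
O = 0.128350 / √(0.167423 × 0.378653) = 0.128350 / 0.2517841 = 0.5098

0.51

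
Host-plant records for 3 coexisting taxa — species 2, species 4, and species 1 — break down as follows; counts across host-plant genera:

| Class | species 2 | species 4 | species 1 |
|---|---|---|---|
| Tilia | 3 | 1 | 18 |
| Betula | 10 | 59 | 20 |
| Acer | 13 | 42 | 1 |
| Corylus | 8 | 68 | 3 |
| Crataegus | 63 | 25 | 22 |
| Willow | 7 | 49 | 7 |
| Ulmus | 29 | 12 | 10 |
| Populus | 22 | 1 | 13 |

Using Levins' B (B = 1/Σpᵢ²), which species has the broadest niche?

Proportions for species 2 (n=155): 3/155=0.0194, 10/155=0.0645, 13/155=0.0839, 8/155=0.0516, 63/155=0.4065, 7/155=0.0452, 29/155=0.1871, 22/155=0.1419
Proportions for species 4 (n=257): 1/257=0.0039, 59/257=0.2296, 42/257=0.1634, 68/257=0.2646, 25/257=0.0973, 49/257=0.1907, 12/257=0.0467, 1/257=0.0039
Proportions for species 1 (n=94): 18/94=0.1915, 20/94=0.2128, 1/94=0.0106, 3/94=0.0319, 22/94=0.2340, 7/94=0.0745, 10/94=0.1064, 13/94=0.1383
Σp_2ᵢ² = 0.0194² + 0.0645² + 0.0839² + 0.0516² + 0.4065² + 0.0452² + 0.1871² + 0.1419² = 0.000376 + 0.004160 + 0.007039 + 0.002663 + 0.165242 + 0.002043 + 0.035006 + 0.020136 = 0.236665
B_2 = 1 / 0.236665 = 4.2254
Σp_4ᵢ² = 0.0039² + 0.2296² + 0.1634² + 0.2646² + 0.0973² + 0.1907² + 0.0467² + 0.0039² = 0.000015 + 0.052716 + 0.026700 + 0.070013 + 0.009467 + 0.036366 + 0.002181 + 0.000015 = 0.197473
B_4 = 1 / 0.197473 = 5.0640
Σp_1ᵢ² = 0.1915² + 0.2128² + 0.0106² + 0.0319² + 0.2340² + 0.0745² + 0.1064² + 0.1383² = 0.036672 + 0.045284 + 0.000112 + 0.001018 + 0.054756 + 0.005550 + 0.011321 + 0.019127 = 0.173840
B_1 = 1 / 0.173840 = 5.7524
Highest B → broadest niche (most generalist): species 1 (B = 5.75).

species 1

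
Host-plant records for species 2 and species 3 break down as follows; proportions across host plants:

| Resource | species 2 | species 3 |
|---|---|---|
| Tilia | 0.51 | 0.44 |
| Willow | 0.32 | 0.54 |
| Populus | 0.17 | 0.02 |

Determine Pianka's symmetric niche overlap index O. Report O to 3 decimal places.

0.919

Σ p₁ᵢp₂ᵢ = 0.2244 + 0.1728 + 0.0034 = 0.4006
Σp_1ᵢ² = 0.51² + 0.32² + 0.17² = 0.2601 + 0.1024 + 0.0289 = 0.3914
Σp_2ᵢ² = 0.44² + 0.54² + 0.02² = 0.1936 + 0.2916 + 0.0004 = 0.4856
O = 0.4006 / √(0.3914 × 0.4856) = 0.4006 / 0.435963 = 0.91889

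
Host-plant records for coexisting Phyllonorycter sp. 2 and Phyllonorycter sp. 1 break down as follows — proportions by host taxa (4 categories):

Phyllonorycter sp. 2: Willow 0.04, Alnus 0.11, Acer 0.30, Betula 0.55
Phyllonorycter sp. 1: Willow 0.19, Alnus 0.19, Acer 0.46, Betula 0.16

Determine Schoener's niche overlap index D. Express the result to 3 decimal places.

0.610

Σ|p₁ᵢ − p₂ᵢ| = 0.15 + 0.08 + 0.16 + 0.39 = 0.78
D = 1 − ½ × 0.78 = 1 − 0.390 = 0.61000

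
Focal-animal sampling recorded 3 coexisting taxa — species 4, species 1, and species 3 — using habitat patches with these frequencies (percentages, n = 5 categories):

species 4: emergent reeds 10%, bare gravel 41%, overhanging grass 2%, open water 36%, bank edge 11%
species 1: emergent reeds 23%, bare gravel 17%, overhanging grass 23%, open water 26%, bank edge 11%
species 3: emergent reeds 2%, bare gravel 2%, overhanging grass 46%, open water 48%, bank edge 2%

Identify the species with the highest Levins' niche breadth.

Convert percentages to proportions (divide by 100).
Σp_4ᵢ² = 0.10² + 0.41² + 0.02² + 0.36² + 0.11² = 0.0100 + 0.1681 + 0.0004 + 0.1296 + 0.0121 = 0.3202
B_4 = 1 / 0.3202 = 3.1230
Σp_1ᵢ² = 0.23² + 0.17² + 0.23² + 0.26² + 0.11² = 0.0529 + 0.0289 + 0.0529 + 0.0676 + 0.0121 = 0.2144
B_1 = 1 / 0.2144 = 4.6642
Σp_3ᵢ² = 0.02² + 0.02² + 0.46² + 0.48² + 0.02² = 0.0004 + 0.0004 + 0.2116 + 0.2304 + 0.0004 = 0.4432
B_3 = 1 / 0.4432 = 2.2563
Highest B → broadest niche (most generalist): species 1 (B = 4.66).

species 1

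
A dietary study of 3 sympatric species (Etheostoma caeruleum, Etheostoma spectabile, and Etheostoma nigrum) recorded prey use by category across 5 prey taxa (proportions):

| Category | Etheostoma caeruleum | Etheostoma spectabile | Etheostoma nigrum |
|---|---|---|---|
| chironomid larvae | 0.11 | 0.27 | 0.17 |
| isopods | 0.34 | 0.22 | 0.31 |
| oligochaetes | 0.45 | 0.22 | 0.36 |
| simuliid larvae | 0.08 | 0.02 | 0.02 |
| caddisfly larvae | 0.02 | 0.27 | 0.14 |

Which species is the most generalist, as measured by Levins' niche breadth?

Σp_caerᵢ² = 0.11² + 0.34² + 0.45² + 0.08² + 0.02² = 0.0121 + 0.1156 + 0.2025 + 0.0064 + 0.0004 = 0.3370
B_caer = 1 / 0.3370 = 2.9674
Σp_specᵢ² = 0.27² + 0.22² + 0.22² + 0.02² + 0.27² = 0.0729 + 0.0484 + 0.0484 + 0.0004 + 0.0729 = 0.2430
B_spec = 1 / 0.2430 = 4.1152
Σp_nigrᵢ² = 0.17² + 0.31² + 0.36² + 0.02² + 0.14² = 0.0289 + 0.0961 + 0.1296 + 0.0004 + 0.0196 = 0.2746
B_nigr = 1 / 0.2746 = 3.6417
Highest B → broadest niche (most generalist): Etheostoma spectabile (B = 4.12).

Etheostoma spectabile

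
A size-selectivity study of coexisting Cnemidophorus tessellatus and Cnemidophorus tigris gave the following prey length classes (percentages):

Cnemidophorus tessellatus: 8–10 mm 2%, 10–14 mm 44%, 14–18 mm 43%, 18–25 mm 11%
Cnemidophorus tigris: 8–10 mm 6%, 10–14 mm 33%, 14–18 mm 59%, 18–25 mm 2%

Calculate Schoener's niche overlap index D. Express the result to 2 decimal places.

Convert percentages to proportions (divide by 100).
Σ|p₁ᵢ − p₂ᵢ| = 0.04 + 0.11 + 0.16 + 0.09 = 0.40
D = 1 − ½ × 0.40 = 1 − 0.200 = 0.8000

0.80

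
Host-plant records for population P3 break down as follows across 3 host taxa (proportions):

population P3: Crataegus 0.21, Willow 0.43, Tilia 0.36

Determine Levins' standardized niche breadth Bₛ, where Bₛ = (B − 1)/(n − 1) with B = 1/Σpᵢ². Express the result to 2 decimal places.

Σpᵢ² = 0.21² + 0.43² + 0.36² = 0.0441 + 0.1849 + 0.1296 = 0.3586
B = 1 / 0.3586 = 2.7886
Bₛ = (B − 1)/(n − 1) = (2.7886 − 1)/(3 − 1) = 1.7886/2 = 0.8943

0.89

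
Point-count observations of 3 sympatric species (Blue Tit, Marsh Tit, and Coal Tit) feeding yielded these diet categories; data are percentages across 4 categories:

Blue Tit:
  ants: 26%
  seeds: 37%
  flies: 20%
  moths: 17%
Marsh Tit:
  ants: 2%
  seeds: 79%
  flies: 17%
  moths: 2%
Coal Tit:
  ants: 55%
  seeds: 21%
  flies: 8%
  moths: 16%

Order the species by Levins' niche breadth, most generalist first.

Blue Tit > Coal Tit > Marsh Tit

Convert percentages to proportions (divide by 100).
Σp_Blueᵢ² = 0.26² + 0.37² + 0.20² + 0.17² = 0.0676 + 0.1369 + 0.0400 + 0.0289 = 0.2734
B_Blue = 1 / 0.2734 = 3.6576
Σp_Marsᵢ² = 0.02² + 0.79² + 0.17² + 0.02² = 0.0004 + 0.6241 + 0.0289 + 0.0004 = 0.6538
B_Mars = 1 / 0.6538 = 1.5295
Σp_Coalᵢ² = 0.55² + 0.21² + 0.08² + 0.16² = 0.3025 + 0.0441 + 0.0064 + 0.0256 = 0.3786
B_Coal = 1 / 0.3786 = 2.6413
Ranking by B (broadest → narrowest): Blue Tit (3.66) > Coal Tit (2.64) > Marsh Tit (1.53)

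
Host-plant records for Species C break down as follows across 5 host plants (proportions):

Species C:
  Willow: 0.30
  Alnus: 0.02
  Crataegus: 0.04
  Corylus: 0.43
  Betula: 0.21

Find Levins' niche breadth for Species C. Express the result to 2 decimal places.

Σpᵢ² = 0.30² + 0.02² + 0.04² + 0.43² + 0.21² = 0.0900 + 0.0004 + 0.0016 + 0.1849 + 0.0441 = 0.3210
B = 1 / 0.3210 = 3.1153

3.12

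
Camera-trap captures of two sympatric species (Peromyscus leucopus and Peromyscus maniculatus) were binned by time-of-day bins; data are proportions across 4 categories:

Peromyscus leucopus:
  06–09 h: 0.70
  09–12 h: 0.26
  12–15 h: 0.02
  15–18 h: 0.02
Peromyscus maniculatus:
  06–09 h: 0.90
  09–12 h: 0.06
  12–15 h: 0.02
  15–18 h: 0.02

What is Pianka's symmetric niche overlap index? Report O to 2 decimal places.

0.96

Σ p₁ᵢp₂ᵢ = 0.6300 + 0.0156 + 0.0004 + 0.0004 = 0.6464
Σp_1ᵢ² = 0.70² + 0.26² + 0.02² + 0.02² = 0.4900 + 0.0676 + 0.0004 + 0.0004 = 0.5584
Σp_2ᵢ² = 0.90² + 0.06² + 0.02² + 0.02² = 0.8100 + 0.0036 + 0.0004 + 0.0004 = 0.8144
O = 0.6464 / √(0.5584 × 0.8144) = 0.6464 / 0.67436 = 0.9585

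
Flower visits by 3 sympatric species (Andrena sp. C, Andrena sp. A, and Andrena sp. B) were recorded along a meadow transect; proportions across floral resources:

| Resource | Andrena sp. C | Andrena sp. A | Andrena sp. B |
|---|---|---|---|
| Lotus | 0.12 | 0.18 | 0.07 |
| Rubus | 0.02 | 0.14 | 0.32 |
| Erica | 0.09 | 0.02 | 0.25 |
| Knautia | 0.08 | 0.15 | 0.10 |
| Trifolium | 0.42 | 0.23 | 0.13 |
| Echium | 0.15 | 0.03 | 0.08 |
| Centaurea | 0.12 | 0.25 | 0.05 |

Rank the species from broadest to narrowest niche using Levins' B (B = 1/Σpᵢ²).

Σp_Cᵢ² = 0.12² + 0.02² + 0.09² + 0.08² + 0.42² + 0.15² + 0.12² = 0.0144 + 0.0004 + 0.0081 + 0.0064 + 0.1764 + 0.0225 + 0.0144 = 0.2426
B_C = 1 / 0.2426 = 4.1220
Σp_Aᵢ² = 0.18² + 0.14² + 0.02² + 0.15² + 0.23² + 0.03² + 0.25² = 0.0324 + 0.0196 + 0.0004 + 0.0225 + 0.0529 + 0.0009 + 0.0625 = 0.1912
B_A = 1 / 0.1912 = 5.2301
Σp_Bᵢ² = 0.07² + 0.32² + 0.25² + 0.10² + 0.13² + 0.08² + 0.05² = 0.0049 + 0.1024 + 0.0625 + 0.0100 + 0.0169 + 0.0064 + 0.0025 = 0.2056
B_B = 1 / 0.2056 = 4.8638
Ranking by B (broadest → narrowest): Andrena sp. A (5.23) > Andrena sp. B (4.86) > Andrena sp. C (4.12)

Andrena sp. A > Andrena sp. B > Andrena sp. C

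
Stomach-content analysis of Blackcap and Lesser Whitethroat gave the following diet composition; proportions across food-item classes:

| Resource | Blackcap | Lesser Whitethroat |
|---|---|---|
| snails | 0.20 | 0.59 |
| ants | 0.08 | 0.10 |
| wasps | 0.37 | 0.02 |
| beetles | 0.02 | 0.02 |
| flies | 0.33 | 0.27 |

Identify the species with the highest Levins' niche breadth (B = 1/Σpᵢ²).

Blackcap

Σp_Blacᵢ² = 0.20² + 0.08² + 0.37² + 0.02² + 0.33² = 0.0400 + 0.0064 + 0.1369 + 0.0004 + 0.1089 = 0.2926
B_Blac = 1 / 0.2926 = 3.4176
Σp_Whitᵢ² = 0.59² + 0.10² + 0.02² + 0.02² + 0.27² = 0.3481 + 0.0100 + 0.0004 + 0.0004 + 0.0729 = 0.4318
B_Whit = 1 / 0.4318 = 2.3159
Highest B → broadest niche (most generalist): Blackcap (B = 3.42).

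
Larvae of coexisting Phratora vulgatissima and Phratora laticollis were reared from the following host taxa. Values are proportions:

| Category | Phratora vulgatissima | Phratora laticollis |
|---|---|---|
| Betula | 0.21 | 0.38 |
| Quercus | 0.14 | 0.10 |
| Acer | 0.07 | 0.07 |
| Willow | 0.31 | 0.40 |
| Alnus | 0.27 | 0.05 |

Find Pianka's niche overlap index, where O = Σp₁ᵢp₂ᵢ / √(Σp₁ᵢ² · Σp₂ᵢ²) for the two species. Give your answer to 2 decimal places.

Σ p₁ᵢp₂ᵢ = 0.0798 + 0.0140 + 0.0049 + 0.1240 + 0.0135 = 0.2362
Σp_1ᵢ² = 0.21² + 0.14² + 0.07² + 0.31² + 0.27² = 0.0441 + 0.0196 + 0.0049 + 0.0961 + 0.0729 = 0.2376
Σp_2ᵢ² = 0.38² + 0.10² + 0.07² + 0.40² + 0.05² = 0.1444 + 0.0100 + 0.0049 + 0.1600 + 0.0025 = 0.3218
O = 0.2362 / √(0.2376 × 0.3218) = 0.2362 / 0.27651 = 0.8542

0.85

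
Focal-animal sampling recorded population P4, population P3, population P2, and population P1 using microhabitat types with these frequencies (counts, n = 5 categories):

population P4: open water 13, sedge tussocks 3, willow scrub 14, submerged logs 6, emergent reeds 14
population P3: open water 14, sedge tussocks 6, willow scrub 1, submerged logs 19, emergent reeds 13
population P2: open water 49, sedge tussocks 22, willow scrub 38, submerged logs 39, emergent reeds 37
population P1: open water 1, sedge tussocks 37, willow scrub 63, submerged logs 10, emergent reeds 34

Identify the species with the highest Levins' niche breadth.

population P2

Proportions for population P4 (n=50): 13/50=0.2600, 3/50=0.0600, 14/50=0.2800, 6/50=0.1200, 14/50=0.2800
Proportions for population P3 (n=53): 14/53=0.2642, 6/53=0.1132, 1/53=0.0189, 19/53=0.3585, 13/53=0.2453
Proportions for population P2 (n=185): 49/185=0.2649, 22/185=0.1189, 38/185=0.2054, 39/185=0.2108, 37/185=0.2000
Proportions for population P1 (n=145): 1/145=0.0069, 37/145=0.2552, 63/145=0.4345, 10/145=0.0690, 34/145=0.2345
Σp_P4ᵢ² = 0.2600² + 0.0600² + 0.2800² + 0.1200² + 0.2800² = 0.067600 + 0.003600 + 0.078400 + 0.014400 + 0.078400 = 0.242400
B_P4 = 1 / 0.242400 = 4.1254
Σp_P3ᵢ² = 0.2642² + 0.1132² + 0.0189² + 0.3585² + 0.2453² = 0.069802 + 0.012814 + 0.000357 + 0.128522 + 0.060172 = 0.271667
B_P3 = 1 / 0.271667 = 3.6810
Σp_P2ᵢ² = 0.2649² + 0.1189² + 0.2054² + 0.2108² + 0.2000² = 0.070172 + 0.014137 + 0.042189 + 0.044437 + 0.040000 = 0.210935
B_P2 = 1 / 0.210935 = 4.7408
Σp_P1ᵢ² = 0.0069² + 0.2552² + 0.4345² + 0.0690² + 0.2345² = 0.000048 + 0.065127 + 0.188790 + 0.004761 + 0.054990 = 0.313716
B_P1 = 1 / 0.313716 = 3.1876
Highest B → broadest niche (most generalist): population P2 (B = 4.74).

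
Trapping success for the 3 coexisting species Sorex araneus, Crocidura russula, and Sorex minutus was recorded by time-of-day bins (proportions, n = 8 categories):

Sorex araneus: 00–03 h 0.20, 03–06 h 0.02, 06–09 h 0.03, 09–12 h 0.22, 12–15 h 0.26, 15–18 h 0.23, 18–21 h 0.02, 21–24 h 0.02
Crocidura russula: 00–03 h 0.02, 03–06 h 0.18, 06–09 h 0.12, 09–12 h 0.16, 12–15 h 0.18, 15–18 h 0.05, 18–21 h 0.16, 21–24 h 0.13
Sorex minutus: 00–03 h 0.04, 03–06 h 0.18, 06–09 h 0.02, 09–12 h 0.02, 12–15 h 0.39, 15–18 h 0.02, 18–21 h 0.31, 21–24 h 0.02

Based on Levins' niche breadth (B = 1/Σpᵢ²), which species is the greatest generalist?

Crocidura russula

Σp_aranᵢ² = 0.20² + 0.02² + 0.03² + 0.22² + 0.26² + 0.23² + 0.02² + 0.02² = 0.0400 + 0.0004 + 0.0009 + 0.0484 + 0.0676 + 0.0529 + 0.0004 + 0.0004 = 0.2110
B_aran = 1 / 0.2110 = 4.7393
Σp_russᵢ² = 0.02² + 0.18² + 0.12² + 0.16² + 0.18² + 0.05² + 0.16² + 0.13² = 0.0004 + 0.0324 + 0.0144 + 0.0256 + 0.0324 + 0.0025 + 0.0256 + 0.0169 = 0.1502
B_russ = 1 / 0.1502 = 6.6578
Σp_minuᵢ² = 0.04² + 0.18² + 0.02² + 0.02² + 0.39² + 0.02² + 0.31² + 0.02² = 0.0016 + 0.0324 + 0.0004 + 0.0004 + 0.1521 + 0.0004 + 0.0961 + 0.0004 = 0.2838
B_minu = 1 / 0.2838 = 3.5236
Highest B → broadest niche (most generalist): Crocidura russula (B = 6.66).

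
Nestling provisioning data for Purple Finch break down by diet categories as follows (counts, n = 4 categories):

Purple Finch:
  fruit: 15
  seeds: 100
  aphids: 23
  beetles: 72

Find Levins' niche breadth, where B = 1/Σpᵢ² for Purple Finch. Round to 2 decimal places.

Proportions for Purple Finch (n=210): 15/210=0.0714, 100/210=0.4762, 23/210=0.1095, 72/210=0.3429
Σpᵢ² = 0.0714² + 0.4762² + 0.1095² + 0.3429² = 0.005098 + 0.226766 + 0.011990 + 0.117580 = 0.361434
B = 1 / 0.361434 = 2.7668

2.77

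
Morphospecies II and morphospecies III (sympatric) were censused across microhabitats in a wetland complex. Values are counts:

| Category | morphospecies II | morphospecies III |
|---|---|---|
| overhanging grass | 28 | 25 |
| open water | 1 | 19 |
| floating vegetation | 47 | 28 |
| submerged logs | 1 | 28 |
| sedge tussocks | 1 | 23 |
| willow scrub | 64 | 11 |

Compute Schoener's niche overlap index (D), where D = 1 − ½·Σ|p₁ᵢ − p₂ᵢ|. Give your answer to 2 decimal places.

0.50

Proportions for morphospecies II (n=142): 28/142=0.1972, 1/142=0.0070, 47/142=0.3310, 1/142=0.0070, 1/142=0.0070, 64/142=0.4507
Proportions for morphospecies III (n=134): 25/134=0.1866, 19/134=0.1418, 28/134=0.2090, 28/134=0.2090, 23/134=0.1716, 11/134=0.0821
Σ|p₁ᵢ − p₂ᵢ| = 0.0106 + 0.1348 + 0.1220 + 0.2020 + 0.1646 + 0.3686 = 1.0026
D = 1 − ½ × 1.0026 = 1 − 0.50130 = 0.49870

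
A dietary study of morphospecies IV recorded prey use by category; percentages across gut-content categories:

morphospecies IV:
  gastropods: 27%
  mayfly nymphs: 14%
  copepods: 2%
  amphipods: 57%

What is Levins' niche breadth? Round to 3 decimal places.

Convert percentages to proportions (divide by 100).
Σpᵢ² = 0.27² + 0.14² + 0.02² + 0.57² = 0.0729 + 0.0196 + 0.0004 + 0.3249 = 0.4178
B = 1 / 0.4178 = 2.39349

2.393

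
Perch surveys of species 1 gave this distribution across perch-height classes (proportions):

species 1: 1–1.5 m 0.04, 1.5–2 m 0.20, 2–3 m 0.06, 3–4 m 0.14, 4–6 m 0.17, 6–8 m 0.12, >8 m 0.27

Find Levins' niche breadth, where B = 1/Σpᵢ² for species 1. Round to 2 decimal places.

Σpᵢ² = 0.04² + 0.20² + 0.06² + 0.14² + 0.17² + 0.12² + 0.27² = 0.0016 + 0.0400 + 0.0036 + 0.0196 + 0.0289 + 0.0144 + 0.0729 = 0.1810
B = 1 / 0.1810 = 5.5249

5.52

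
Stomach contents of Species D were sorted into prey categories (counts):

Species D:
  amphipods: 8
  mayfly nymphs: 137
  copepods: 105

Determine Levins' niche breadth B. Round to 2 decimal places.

Proportions for Species D (n=250): 8/250=0.0320, 137/250=0.5480, 105/250=0.4200
Σpᵢ² = 0.0320² + 0.5480² + 0.4200² = 0.001024 + 0.300304 + 0.176400 = 0.477728
B = 1 / 0.477728 = 2.0932

2.09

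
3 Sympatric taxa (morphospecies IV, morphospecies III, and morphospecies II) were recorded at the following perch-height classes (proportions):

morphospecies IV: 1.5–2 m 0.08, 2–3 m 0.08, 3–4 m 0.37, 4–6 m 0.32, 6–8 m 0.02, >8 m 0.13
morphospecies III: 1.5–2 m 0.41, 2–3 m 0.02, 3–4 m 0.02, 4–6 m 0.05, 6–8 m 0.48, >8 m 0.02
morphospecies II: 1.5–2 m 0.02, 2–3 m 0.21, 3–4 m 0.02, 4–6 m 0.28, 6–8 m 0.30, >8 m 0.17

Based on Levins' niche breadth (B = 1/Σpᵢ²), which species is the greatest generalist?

morphospecies II

Σp_IVᵢ² = 0.08² + 0.08² + 0.37² + 0.32² + 0.02² + 0.13² = 0.0064 + 0.0064 + 0.1369 + 0.1024 + 0.0004 + 0.0169 = 0.2694
B_IV = 1 / 0.2694 = 3.7120
Σp_IIIᵢ² = 0.41² + 0.02² + 0.02² + 0.05² + 0.48² + 0.02² = 0.1681 + 0.0004 + 0.0004 + 0.0025 + 0.2304 + 0.0004 = 0.4022
B_III = 1 / 0.4022 = 2.4863
Σp_IIᵢ² = 0.02² + 0.21² + 0.02² + 0.28² + 0.30² + 0.17² = 0.0004 + 0.0441 + 0.0004 + 0.0784 + 0.0900 + 0.0289 = 0.2422
B_II = 1 / 0.2422 = 4.1288
Highest B → broadest niche (most generalist): morphospecies II (B = 4.13).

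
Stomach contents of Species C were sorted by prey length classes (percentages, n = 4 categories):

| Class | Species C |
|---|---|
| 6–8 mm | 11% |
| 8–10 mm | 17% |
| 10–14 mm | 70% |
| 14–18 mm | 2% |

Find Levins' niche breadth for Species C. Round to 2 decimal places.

1.88

Convert percentages to proportions (divide by 100).
Σpᵢ² = 0.11² + 0.17² + 0.70² + 0.02² = 0.0121 + 0.0289 + 0.4900 + 0.0004 = 0.5314
B = 1 / 0.5314 = 1.8818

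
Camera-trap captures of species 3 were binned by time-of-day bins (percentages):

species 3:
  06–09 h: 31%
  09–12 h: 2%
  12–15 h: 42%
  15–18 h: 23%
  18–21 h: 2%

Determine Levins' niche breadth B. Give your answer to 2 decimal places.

Convert percentages to proportions (divide by 100).
Σpᵢ² = 0.31² + 0.02² + 0.42² + 0.23² + 0.02² = 0.0961 + 0.0004 + 0.1764 + 0.0529 + 0.0004 = 0.3262
B = 1 / 0.3262 = 3.0656

3.07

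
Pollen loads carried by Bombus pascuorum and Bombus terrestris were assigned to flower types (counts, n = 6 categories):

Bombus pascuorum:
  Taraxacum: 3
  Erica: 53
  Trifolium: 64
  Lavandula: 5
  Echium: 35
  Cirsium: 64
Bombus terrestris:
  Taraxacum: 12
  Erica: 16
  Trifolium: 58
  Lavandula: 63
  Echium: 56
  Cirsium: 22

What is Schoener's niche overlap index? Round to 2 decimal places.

Proportions for Bombus pascuorum (n=224): 3/224=0.0134, 53/224=0.2366, 64/224=0.2857, 5/224=0.0223, 35/224=0.1563, 64/224=0.2857
Proportions for Bombus terrestris (n=227): 12/227=0.0529, 16/227=0.0705, 58/227=0.2555, 63/227=0.2775, 56/227=0.2467, 22/227=0.0969
Σ|p₁ᵢ − p₂ᵢ| = 0.0395 + 0.1661 + 0.0302 + 0.2552 + 0.0904 + 0.1888 = 0.7702
D = 1 − ½ × 0.7702 = 1 − 0.38510 = 0.61490

0.61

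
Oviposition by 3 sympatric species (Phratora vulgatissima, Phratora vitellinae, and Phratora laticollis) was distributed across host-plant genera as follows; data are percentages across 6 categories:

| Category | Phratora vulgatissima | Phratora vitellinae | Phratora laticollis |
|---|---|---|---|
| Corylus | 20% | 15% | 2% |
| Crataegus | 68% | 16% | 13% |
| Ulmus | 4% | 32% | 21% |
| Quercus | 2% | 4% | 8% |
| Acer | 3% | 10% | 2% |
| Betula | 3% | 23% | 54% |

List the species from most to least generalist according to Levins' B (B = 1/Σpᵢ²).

Phratora vitellinae > Phratora laticollis > Phratora vulgatissima

Convert percentages to proportions (divide by 100).
Σp_vulgᵢ² = 0.20² + 0.68² + 0.04² + 0.02² + 0.03² + 0.03² = 0.0400 + 0.4624 + 0.0016 + 0.0004 + 0.0009 + 0.0009 = 0.5062
B_vulg = 1 / 0.5062 = 1.9755
Σp_viteᵢ² = 0.15² + 0.16² + 0.32² + 0.04² + 0.10² + 0.23² = 0.0225 + 0.0256 + 0.1024 + 0.0016 + 0.0100 + 0.0529 = 0.2150
B_vite = 1 / 0.2150 = 4.6512
Σp_latiᵢ² = 0.02² + 0.13² + 0.21² + 0.08² + 0.02² + 0.54² = 0.0004 + 0.0169 + 0.0441 + 0.0064 + 0.0004 + 0.2916 = 0.3598
B_lati = 1 / 0.3598 = 2.7793
Ranking by B (broadest → narrowest): Phratora vitellinae (4.65) > Phratora laticollis (2.78) > Phratora vulgatissima (1.98)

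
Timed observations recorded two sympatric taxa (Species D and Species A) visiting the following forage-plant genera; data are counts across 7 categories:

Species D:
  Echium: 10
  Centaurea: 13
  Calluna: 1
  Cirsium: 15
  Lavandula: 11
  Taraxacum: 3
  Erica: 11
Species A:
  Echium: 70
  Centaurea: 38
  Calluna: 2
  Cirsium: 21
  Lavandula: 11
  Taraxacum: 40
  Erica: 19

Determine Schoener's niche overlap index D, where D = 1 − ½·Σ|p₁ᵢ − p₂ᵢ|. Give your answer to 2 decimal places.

0.66

Proportions for Species D (n=64): 10/64=0.1563, 13/64=0.2031, 1/64=0.0156, 15/64=0.2344, 11/64=0.1719, 3/64=0.0469, 11/64=0.1719
Proportions for Species A (n=201): 70/201=0.3483, 38/201=0.1891, 2/201=0.0100, 21/201=0.1045, 11/201=0.0547, 40/201=0.1990, 19/201=0.0945
Σ|p₁ᵢ − p₂ᵢ| = 0.1920 + 0.0140 + 0.0056 + 0.1299 + 0.1172 + 0.1521 + 0.0774 = 0.6882
D = 1 − ½ × 0.6882 = 1 − 0.34410 = 0.65590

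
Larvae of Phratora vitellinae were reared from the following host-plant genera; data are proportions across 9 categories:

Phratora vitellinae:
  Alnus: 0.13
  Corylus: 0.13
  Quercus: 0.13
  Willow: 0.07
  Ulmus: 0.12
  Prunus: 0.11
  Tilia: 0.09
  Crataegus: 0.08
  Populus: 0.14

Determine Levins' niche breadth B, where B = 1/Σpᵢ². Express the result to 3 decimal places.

Σpᵢ² = 0.13² + 0.13² + 0.13² + 0.07² + 0.12² + 0.11² + 0.09² + 0.08² + 0.14² = 0.0169 + 0.0169 + 0.0169 + 0.0049 + 0.0144 + 0.0121 + 0.0081 + 0.0064 + 0.0196 = 0.1162
B = 1 / 0.1162 = 8.60585

8.606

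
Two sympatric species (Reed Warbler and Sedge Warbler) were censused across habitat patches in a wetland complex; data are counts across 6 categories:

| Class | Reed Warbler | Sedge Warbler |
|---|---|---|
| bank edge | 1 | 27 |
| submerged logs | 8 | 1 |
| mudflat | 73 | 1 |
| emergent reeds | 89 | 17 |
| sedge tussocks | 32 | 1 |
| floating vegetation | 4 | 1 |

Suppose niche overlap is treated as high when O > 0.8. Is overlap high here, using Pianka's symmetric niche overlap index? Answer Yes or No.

No

Proportions for Reed Warbler (n=207): 1/207=0.0048, 8/207=0.0386, 73/207=0.3527, 89/207=0.4300, 32/207=0.1546, 4/207=0.0193
Proportions for Sedge Warbler (n=48): 27/48=0.5625, 1/48=0.0208, 1/48=0.0208, 17/48=0.3542, 1/48=0.0208, 1/48=0.0208
Σ p₁ᵢp₂ᵢ = 0.002700 + 0.000803 + 0.007336 + 0.152306 + 0.003216 + 0.000401 = 0.166762
Σp_1ᵢ² = 0.0048² + 0.0386² + 0.3527² + 0.4300² + 0.1546² + 0.0193² = 0.000023 + 0.001490 + 0.124397 + 0.184900 + 0.023901 + 0.000372 = 0.335083
Σp_2ᵢ² = 0.5625² + 0.0208² + 0.0208² + 0.3542² + 0.0208² + 0.0208² = 0.316406 + 0.000433 + 0.000433 + 0.125458 + 0.000433 + 0.000433 = 0.443596
O = 0.166762 / √(0.335083 × 0.443596) = 0.166762 / 0.3855405 = 0.4325
O = 0.4325 < 0.8 → No.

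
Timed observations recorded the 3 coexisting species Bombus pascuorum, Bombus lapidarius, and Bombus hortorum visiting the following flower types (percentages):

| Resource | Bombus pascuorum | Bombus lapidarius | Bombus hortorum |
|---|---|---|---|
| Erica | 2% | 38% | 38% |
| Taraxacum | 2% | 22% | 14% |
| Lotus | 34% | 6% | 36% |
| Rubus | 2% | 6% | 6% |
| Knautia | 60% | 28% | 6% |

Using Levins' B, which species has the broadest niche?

Convert percentages to proportions (divide by 100).
Σp_pascᵢ² = 0.02² + 0.02² + 0.34² + 0.02² + 0.60² = 0.0004 + 0.0004 + 0.1156 + 0.0004 + 0.3600 = 0.4768
B_pasc = 1 / 0.4768 = 2.0973
Σp_lapiᵢ² = 0.38² + 0.22² + 0.06² + 0.06² + 0.28² = 0.1444 + 0.0484 + 0.0036 + 0.0036 + 0.0784 = 0.2784
B_lapi = 1 / 0.2784 = 3.5920
Σp_hortᵢ² = 0.38² + 0.14² + 0.36² + 0.06² + 0.06² = 0.1444 + 0.0196 + 0.1296 + 0.0036 + 0.0036 = 0.3008
B_hort = 1 / 0.3008 = 3.3245
Highest B → broadest niche (most generalist): Bombus lapidarius (B = 3.59).

Bombus lapidarius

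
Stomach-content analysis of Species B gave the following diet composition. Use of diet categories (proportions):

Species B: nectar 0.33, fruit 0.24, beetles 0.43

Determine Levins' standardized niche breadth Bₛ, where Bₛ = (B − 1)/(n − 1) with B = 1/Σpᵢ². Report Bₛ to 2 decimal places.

0.92

Σpᵢ² = 0.33² + 0.24² + 0.43² = 0.1089 + 0.0576 + 0.1849 = 0.3514
B = 1 / 0.3514 = 2.8458
Bₛ = (B − 1)/(n − 1) = (2.8458 − 1)/(3 − 1) = 1.8458/2 = 0.9229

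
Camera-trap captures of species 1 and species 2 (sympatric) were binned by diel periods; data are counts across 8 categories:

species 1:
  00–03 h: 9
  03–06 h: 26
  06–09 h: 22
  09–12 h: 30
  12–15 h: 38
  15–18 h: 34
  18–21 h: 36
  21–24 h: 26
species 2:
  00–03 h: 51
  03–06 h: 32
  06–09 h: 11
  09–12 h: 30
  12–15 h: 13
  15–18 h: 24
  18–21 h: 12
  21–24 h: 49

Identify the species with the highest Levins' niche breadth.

species 1

Proportions for species 1 (n=221): 9/221=0.0407, 26/221=0.1176, 22/221=0.0995, 30/221=0.1357, 38/221=0.1719, 34/221=0.1538, 36/221=0.1629, 26/221=0.1176
Proportions for species 2 (n=222): 51/222=0.2297, 32/222=0.1441, 11/222=0.0495, 30/222=0.1351, 13/222=0.0586, 24/222=0.1081, 12/222=0.0541, 49/222=0.2207
Σp_1ᵢ² = 0.0407² + 0.1176² + 0.0995² + 0.1357² + 0.1719² + 0.1538² + 0.1629² + 0.1176² = 0.001656 + 0.013830 + 0.009900 + 0.018414 + 0.029550 + 0.023654 + 0.026536 + 0.013830 = 0.137370
B_1 = 1 / 0.137370 = 7.2796
Σp_2ᵢ² = 0.2297² + 0.1441² + 0.0495² + 0.1351² + 0.0586² + 0.1081² + 0.0541² + 0.2207² = 0.052762 + 0.020765 + 0.002450 + 0.018252 + 0.003434 + 0.011686 + 0.002927 + 0.048708 = 0.160984
B_2 = 1 / 0.160984 = 6.2118
Highest B → broadest niche (most generalist): species 1 (B = 7.28).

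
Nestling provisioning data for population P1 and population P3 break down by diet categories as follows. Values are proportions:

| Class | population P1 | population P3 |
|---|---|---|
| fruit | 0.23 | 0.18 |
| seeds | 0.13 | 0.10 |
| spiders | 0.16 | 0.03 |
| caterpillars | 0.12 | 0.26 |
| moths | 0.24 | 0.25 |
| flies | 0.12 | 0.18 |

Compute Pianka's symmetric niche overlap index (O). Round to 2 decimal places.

Σ p₁ᵢp₂ᵢ = 0.0414 + 0.0130 + 0.0048 + 0.0312 + 0.0600 + 0.0216 = 0.1720
Σp_1ᵢ² = 0.23² + 0.13² + 0.16² + 0.12² + 0.24² + 0.12² = 0.0529 + 0.0169 + 0.0256 + 0.0144 + 0.0576 + 0.0144 = 0.1818
Σp_2ᵢ² = 0.18² + 0.10² + 0.03² + 0.26² + 0.25² + 0.18² = 0.0324 + 0.0100 + 0.0009 + 0.0676 + 0.0625 + 0.0324 = 0.2058
O = 0.1720 / √(0.1818 × 0.2058) = 0.1720 / 0.19343 = 0.8892

0.89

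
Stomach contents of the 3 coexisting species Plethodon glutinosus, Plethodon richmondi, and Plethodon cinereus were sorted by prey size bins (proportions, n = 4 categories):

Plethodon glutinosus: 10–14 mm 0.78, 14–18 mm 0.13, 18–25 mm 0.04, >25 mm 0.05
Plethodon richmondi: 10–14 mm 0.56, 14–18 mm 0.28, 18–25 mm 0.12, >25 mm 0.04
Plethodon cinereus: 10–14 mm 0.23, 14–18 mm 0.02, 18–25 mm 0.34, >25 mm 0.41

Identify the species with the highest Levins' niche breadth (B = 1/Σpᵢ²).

Plethodon cinereus

Σp_glutᵢ² = 0.78² + 0.13² + 0.04² + 0.05² = 0.6084 + 0.0169 + 0.0016 + 0.0025 = 0.6294
B_glut = 1 / 0.6294 = 1.5888
Σp_richᵢ² = 0.56² + 0.28² + 0.12² + 0.04² = 0.3136 + 0.0784 + 0.0144 + 0.0016 = 0.4080
B_rich = 1 / 0.4080 = 2.4510
Σp_cineᵢ² = 0.23² + 0.02² + 0.34² + 0.41² = 0.0529 + 0.0004 + 0.1156 + 0.1681 = 0.3370
B_cine = 1 / 0.3370 = 2.9674
Highest B → broadest niche (most generalist): Plethodon cinereus (B = 2.97).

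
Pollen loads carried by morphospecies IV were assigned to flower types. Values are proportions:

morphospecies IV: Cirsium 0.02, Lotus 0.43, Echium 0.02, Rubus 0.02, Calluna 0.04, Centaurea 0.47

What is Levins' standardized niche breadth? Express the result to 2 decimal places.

Σpᵢ² = 0.02² + 0.43² + 0.02² + 0.02² + 0.04² + 0.47² = 0.0004 + 0.1849 + 0.0004 + 0.0004 + 0.0016 + 0.2209 = 0.4086
B = 1 / 0.4086 = 2.4474
Bₛ = (B − 1)/(n − 1) = (2.4474 − 1)/(6 − 1) = 1.4474/5 = 0.2895

0.29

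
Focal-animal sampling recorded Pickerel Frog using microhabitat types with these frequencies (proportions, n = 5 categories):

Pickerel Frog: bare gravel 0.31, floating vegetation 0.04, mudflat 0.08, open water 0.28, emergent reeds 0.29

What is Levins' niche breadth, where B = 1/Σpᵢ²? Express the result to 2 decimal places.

3.75

Σpᵢ² = 0.31² + 0.04² + 0.08² + 0.28² + 0.29² = 0.0961 + 0.0016 + 0.0064 + 0.0784 + 0.0841 = 0.2666
B = 1 / 0.2666 = 3.7509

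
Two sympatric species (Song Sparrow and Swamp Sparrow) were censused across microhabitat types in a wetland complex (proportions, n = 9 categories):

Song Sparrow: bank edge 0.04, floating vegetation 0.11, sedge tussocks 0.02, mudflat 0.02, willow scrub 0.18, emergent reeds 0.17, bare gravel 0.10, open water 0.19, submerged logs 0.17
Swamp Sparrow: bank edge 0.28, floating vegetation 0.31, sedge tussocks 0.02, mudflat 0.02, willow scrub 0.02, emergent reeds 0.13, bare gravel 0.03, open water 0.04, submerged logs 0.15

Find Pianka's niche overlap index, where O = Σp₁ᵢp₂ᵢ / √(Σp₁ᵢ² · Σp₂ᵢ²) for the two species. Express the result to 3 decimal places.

0.596

Σ p₁ᵢp₂ᵢ = 0.0112 + 0.0341 + 0.0004 + 0.0004 + 0.0036 + 0.0221 + 0.0030 + 0.0076 + 0.0255 = 0.1079
Σp_1ᵢ² = 0.04² + 0.11² + 0.02² + 0.02² + 0.18² + 0.17² + 0.10² + 0.19² + 0.17² = 0.0016 + 0.0121 + 0.0004 + 0.0004 + 0.0324 + 0.0289 + 0.0100 + 0.0361 + 0.0289 = 0.1508
Σp_2ᵢ² = 0.28² + 0.31² + 0.02² + 0.02² + 0.02² + 0.13² + 0.03² + 0.04² + 0.15² = 0.0784 + 0.0961 + 0.0004 + 0.0004 + 0.0004 + 0.0169 + 0.0009 + 0.0016 + 0.0225 = 0.2176
O = 0.1079 / √(0.1508 × 0.2176) = 0.1079 / 0.181147 = 0.59565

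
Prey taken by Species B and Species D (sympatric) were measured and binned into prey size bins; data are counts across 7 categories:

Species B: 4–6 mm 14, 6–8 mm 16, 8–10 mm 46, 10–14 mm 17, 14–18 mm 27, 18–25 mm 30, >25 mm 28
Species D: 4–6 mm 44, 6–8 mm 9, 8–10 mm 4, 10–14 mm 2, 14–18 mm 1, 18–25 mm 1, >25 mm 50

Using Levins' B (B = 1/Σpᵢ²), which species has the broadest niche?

Species B

Proportions for Species B (n=178): 14/178=0.0787, 16/178=0.0899, 46/178=0.2584, 17/178=0.0955, 27/178=0.1517, 30/178=0.1685, 28/178=0.1573
Proportions for Species D (n=111): 44/111=0.3964, 9/111=0.0811, 4/111=0.0360, 2/111=0.0180, 1/111=0.0090, 1/111=0.0090, 50/111=0.4505
Σp_Bᵢ² = 0.0787² + 0.0899² + 0.2584² + 0.0955² + 0.1517² + 0.1685² + 0.1573² = 0.006194 + 0.008082 + 0.066771 + 0.009120 + 0.023013 + 0.028392 + 0.024743 = 0.166315
B_B = 1 / 0.166315 = 6.0127
Σp_Dᵢ² = 0.3964² + 0.0811² + 0.0360² + 0.0180² + 0.0090² + 0.0090² + 0.4505² = 0.157133 + 0.006577 + 0.001296 + 0.000324 + 0.000081 + 0.000081 + 0.202950 = 0.368442
B_D = 1 / 0.368442 = 2.7141
Highest B → broadest niche (most generalist): Species B (B = 6.01).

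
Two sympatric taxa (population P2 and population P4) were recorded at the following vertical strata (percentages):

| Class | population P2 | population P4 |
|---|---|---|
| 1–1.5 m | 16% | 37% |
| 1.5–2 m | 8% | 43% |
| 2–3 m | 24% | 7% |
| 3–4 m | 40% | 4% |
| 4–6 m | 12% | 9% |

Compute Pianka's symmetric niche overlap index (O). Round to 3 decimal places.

Convert percentages to proportions (divide by 100).
Σ p₁ᵢp₂ᵢ = 0.0592 + 0.0344 + 0.0168 + 0.0160 + 0.0108 = 0.1372
Σp_1ᵢ² = 0.16² + 0.08² + 0.24² + 0.40² + 0.12² = 0.0256 + 0.0064 + 0.0576 + 0.1600 + 0.0144 = 0.2640
Σp_2ᵢ² = 0.37² + 0.43² + 0.07² + 0.04² + 0.09² = 0.1369 + 0.1849 + 0.0049 + 0.0016 + 0.0081 = 0.3364
O = 0.1372 / √(0.2640 × 0.3364) = 0.1372 / 0.298009 = 0.46039

0.460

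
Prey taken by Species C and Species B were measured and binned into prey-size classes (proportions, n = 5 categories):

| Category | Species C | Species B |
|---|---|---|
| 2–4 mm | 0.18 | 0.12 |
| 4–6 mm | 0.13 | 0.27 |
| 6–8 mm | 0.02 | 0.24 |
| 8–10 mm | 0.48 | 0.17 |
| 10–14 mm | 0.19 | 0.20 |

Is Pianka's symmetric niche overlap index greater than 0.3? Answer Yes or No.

Σ p₁ᵢp₂ᵢ = 0.0216 + 0.0351 + 0.0048 + 0.0816 + 0.0380 = 0.1811
Σp_1ᵢ² = 0.18² + 0.13² + 0.02² + 0.48² + 0.19² = 0.0324 + 0.0169 + 0.0004 + 0.2304 + 0.0361 = 0.3162
Σp_2ᵢ² = 0.12² + 0.27² + 0.24² + 0.17² + 0.20² = 0.0144 + 0.0729 + 0.0576 + 0.0289 + 0.0400 = 0.2138
O = 0.1811 / √(0.3162 × 0.2138) = 0.1811 / 0.26001 = 0.6965
O = 0.6965 > 0.3 → Yes.

Yes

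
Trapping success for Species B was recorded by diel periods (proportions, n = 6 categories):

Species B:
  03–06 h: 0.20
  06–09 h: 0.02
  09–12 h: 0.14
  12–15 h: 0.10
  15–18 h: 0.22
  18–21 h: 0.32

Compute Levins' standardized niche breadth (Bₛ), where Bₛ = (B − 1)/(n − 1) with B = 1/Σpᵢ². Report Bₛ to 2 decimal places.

Σpᵢ² = 0.20² + 0.02² + 0.14² + 0.10² + 0.22² + 0.32² = 0.0400 + 0.0004 + 0.0196 + 0.0100 + 0.0484 + 0.1024 = 0.2208
B = 1 / 0.2208 = 4.5290
Bₛ = (B − 1)/(n − 1) = (4.5290 − 1)/(6 − 1) = 3.5290/5 = 0.7058

0.71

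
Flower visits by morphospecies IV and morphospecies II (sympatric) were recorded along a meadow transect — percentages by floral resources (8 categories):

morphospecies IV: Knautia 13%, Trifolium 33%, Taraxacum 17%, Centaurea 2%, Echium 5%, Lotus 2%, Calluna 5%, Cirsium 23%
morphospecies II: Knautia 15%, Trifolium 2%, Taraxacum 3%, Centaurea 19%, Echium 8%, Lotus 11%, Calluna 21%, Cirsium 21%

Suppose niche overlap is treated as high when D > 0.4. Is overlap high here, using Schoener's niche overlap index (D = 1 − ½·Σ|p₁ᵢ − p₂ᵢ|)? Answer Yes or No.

Convert percentages to proportions (divide by 100).
Σ|p₁ᵢ − p₂ᵢ| = 0.02 + 0.31 + 0.14 + 0.17 + 0.03 + 0.09 + 0.16 + 0.02 = 0.94
D = 1 − ½ × 0.94 = 1 − 0.470 = 0.5300
D = 0.5300 > 0.4 → Yes.

Yes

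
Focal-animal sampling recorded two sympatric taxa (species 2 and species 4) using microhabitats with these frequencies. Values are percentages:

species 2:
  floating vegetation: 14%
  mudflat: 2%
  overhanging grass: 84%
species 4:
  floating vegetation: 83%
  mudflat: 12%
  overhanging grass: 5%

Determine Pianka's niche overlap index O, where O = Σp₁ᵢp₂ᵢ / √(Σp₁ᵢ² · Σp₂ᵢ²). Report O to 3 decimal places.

0.224

Convert percentages to proportions (divide by 100).
Σ p₁ᵢp₂ᵢ = 0.1162 + 0.0024 + 0.0420 = 0.1606
Σp_1ᵢ² = 0.14² + 0.02² + 0.84² = 0.0196 + 0.0004 + 0.7056 = 0.7256
Σp_2ᵢ² = 0.83² + 0.12² + 0.05² = 0.6889 + 0.0144 + 0.0025 = 0.7058
O = 0.1606 / √(0.7256 × 0.7058) = 0.1606 / 0.715632 = 0.22442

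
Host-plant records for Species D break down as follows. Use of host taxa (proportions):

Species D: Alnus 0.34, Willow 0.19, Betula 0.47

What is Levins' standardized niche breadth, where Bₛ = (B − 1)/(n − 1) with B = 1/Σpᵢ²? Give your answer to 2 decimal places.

Σpᵢ² = 0.34² + 0.19² + 0.47² = 0.1156 + 0.0361 + 0.2209 = 0.3726
B = 1 / 0.3726 = 2.6838
Bₛ = (B − 1)/(n − 1) = (2.6838 − 1)/(3 − 1) = 1.6838/2 = 0.8419

0.84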